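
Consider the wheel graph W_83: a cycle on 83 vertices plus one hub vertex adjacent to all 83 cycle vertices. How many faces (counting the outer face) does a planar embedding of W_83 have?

84

W_83 has V = 83 + 1 = 84 vertices and E = 2·83 = 166 edges.
By Euler's formula F = 2 − V + E = 2 − 84 + 166 = 84.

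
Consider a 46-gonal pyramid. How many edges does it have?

A pyramid on an n-gon base has one n-gon and n triangles: V = 46 + 1 = 47, E = 2·46 = 92, F = 46 + 1 = 47.
Check: V − E + F = 47 − 92 + 47 = 2.

92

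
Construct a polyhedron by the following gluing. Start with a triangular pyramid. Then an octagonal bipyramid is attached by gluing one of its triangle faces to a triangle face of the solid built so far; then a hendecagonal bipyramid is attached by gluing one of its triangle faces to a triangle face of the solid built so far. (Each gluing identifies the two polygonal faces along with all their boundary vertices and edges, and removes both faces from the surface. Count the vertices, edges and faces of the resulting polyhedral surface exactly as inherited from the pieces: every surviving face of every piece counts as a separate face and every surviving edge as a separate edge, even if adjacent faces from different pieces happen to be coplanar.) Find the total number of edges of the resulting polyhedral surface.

A triangular pyramid: V=4, E=6, F=4.
Attach an octagonal bipyramid (V=10, E=24, F=16) along a 3-gon: merge 3 vertices and 3 edges, delete both glued faces → V=11, E=27, F=18.
Attach a hendecagonal bipyramid (V=13, E=33, F=22) along a 3-gon: merge 3 vertices and 3 edges, delete both glued faces → V=21, E=57, F=38.
Check: V − E + F = 21 − 57 + 38 = 2.

57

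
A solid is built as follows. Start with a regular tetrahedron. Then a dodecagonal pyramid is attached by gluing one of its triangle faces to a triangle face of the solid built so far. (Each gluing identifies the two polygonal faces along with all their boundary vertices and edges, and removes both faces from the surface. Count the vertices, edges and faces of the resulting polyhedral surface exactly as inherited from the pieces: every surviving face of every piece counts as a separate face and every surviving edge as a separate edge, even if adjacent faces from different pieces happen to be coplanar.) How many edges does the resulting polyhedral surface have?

27

A regular tetrahedron: V=4, E=6, F=4.
Attach a dodecagonal pyramid (V=13, E=24, F=13) along a 3-gon: merge 3 vertices and 3 edges, delete both glued faces → V=14, E=27, F=15.
Check: V − E + F = 14 − 27 + 15 = 2.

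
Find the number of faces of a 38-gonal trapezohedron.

The n-trapezohedron (dual of the n-antiprism) has V = 2·38 + 2 = 78, E = 4·38 = 152, F = 2·38 = 76.
Check: V − E + F = 78 − 152 + 76 = 2.

76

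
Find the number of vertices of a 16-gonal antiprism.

An antiprism on an n-gon has two n-gon caps and 2n triangles: V = 2·16 = 32, E = 4·16 = 64, F = 2·16 + 2 = 34.
Check: V − E + F = 32 − 64 + 34 = 2.

32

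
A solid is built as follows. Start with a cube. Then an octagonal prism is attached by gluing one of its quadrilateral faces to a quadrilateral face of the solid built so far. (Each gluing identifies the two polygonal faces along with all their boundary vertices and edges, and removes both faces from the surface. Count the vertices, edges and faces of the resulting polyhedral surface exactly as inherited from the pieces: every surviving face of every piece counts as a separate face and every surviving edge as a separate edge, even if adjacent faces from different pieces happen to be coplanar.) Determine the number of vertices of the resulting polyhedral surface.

20

A cube: V=8, E=12, F=6.
Attach an octagonal prism (V=16, E=24, F=10) along a 4-gon: merge 4 vertices and 4 edges, delete both glued faces → V=20, E=32, F=14.
Check: V − E + F = 20 − 32 + 14 = 2.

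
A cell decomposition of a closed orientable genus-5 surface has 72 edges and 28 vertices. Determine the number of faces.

For a closed orientable surface of genus 5, χ = 2 − 2·5 = -8.
F = -8 − V + E = -8 − 28 + 72 = 36.

36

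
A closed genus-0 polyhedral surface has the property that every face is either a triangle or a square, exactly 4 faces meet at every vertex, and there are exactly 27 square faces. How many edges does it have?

66

Let x be the number of triangles; then F = 27 + x.
Edge–face incidences: 2E = 4·27 + 3·x = 108 + 3x.
Every vertex has degree 4, so 4V = 2E.
Euler: V − E + F = 2 ⇒ (2E)/4 − E + (27 + x) = 2.
Multiply by 8: 2·(2E) − 4·(2E) + 8·(27 + x) = 16, i.e. 216 + 8x − 2·(108 + 3x) = 16.
Collecting terms: 2x = 16, so x = 8.
Then 2E = 108 + 3·8 = 132, so E = 66, V = 2E/4 = 33, F = 27 + 8 = 35.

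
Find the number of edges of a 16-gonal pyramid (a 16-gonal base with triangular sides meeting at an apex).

A pyramid on an n-gon base has one n-gon and n triangles: V = 16 + 1 = 17, E = 2·16 = 32, F = 16 + 1 = 17.
Check: V − E + F = 17 − 32 + 17 = 2.

32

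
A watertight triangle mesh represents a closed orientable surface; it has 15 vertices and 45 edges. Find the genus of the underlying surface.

Every face is a triangle and each edge borders two faces, so 3F = 2·45, giving F = 30.
χ = V − E + F = 15 − 45 + 30 = 0.
For a closed orientable surface χ = 2 − 2g, so g = (2 − (0))/2 = 1.

1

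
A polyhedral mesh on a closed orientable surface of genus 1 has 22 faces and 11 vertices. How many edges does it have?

For a closed orientable surface of genus 1, χ = 2 − 2·1 = 0.
E = V + F − (0) = 11 + 22 − (0) = 33.

33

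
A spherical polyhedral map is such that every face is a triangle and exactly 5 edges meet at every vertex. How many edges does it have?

Each face has 3 edges and each edge borders two faces, so 2E = 3F.
Each vertex has degree 5, so 5V = 2E and hence V = 3F/5.
Euler: V − E + F = 2 ⇒ (3F/5) − (3F/2) + F = 2.
Multiply by 10: (6 − 15 + 10)F = 20, i.e. 1F = 20.
So F = 20, E = 3·20/2 = 30, V = 3·20/5 = 12.

30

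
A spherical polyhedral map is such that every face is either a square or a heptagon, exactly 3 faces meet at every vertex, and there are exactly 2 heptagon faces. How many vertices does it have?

14

Let x be the number of squares; then F = 2 + x.
Edge–face incidences: 2E = 7·2 + 4·x = 14 + 4x.
Every vertex has degree 3, so 3V = 2E.
Euler: V − E + F = 2 ⇒ (2E)/3 − E + (2 + x) = 2.
Multiply by 6: 2·(2E) − 3·(2E) + 6·(2 + x) = 12, i.e. 12 + 6x − (14 + 4x) = 12.
Collecting terms: 2x − 2 = 12, so 2x = 14, so x = 7.
Then 2E = 14 + 4·7 = 42, so E = 21, V = 2E/3 = 14, F = 2 + 7 = 9.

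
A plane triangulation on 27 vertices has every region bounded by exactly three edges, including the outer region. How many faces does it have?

50

In a plane triangulation 3F = 2E and V − E + F = 2, so F = 2V − 4 = 2·27 − 4 = 50.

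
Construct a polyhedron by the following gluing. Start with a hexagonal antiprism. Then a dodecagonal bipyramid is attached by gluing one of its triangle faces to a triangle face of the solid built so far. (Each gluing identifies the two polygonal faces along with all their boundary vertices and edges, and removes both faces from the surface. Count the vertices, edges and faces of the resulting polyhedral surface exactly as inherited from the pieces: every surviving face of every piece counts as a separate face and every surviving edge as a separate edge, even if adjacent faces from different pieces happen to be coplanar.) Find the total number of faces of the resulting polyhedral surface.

36

A hexagonal antiprism: V=12, E=24, F=14.
Attach a dodecagonal bipyramid (V=14, E=36, F=24) along a 3-gon: merge 3 vertices and 3 edges, delete both glued faces → V=23, E=57, F=36.
Check: V − E + F = 23 − 57 + 36 = 2.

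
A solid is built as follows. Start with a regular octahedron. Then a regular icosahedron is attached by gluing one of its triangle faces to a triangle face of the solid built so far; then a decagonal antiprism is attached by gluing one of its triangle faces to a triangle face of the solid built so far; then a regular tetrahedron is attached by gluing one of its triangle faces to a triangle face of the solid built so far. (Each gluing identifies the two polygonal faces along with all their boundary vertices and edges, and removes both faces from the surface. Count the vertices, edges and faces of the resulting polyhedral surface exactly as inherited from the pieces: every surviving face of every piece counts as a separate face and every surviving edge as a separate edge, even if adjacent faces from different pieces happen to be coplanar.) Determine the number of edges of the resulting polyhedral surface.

A regular octahedron: V=6, E=12, F=8.
Attach a regular icosahedron (V=12, E=30, F=20) along a 3-gon: merge 3 vertices and 3 edges, delete both glued faces → V=15, E=39, F=26.
Attach a decagonal antiprism (V=20, E=40, F=22) along a 3-gon: merge 3 vertices and 3 edges, delete both glued faces → V=32, E=76, F=46.
Attach a regular tetrahedron (V=4, E=6, F=4) along a 3-gon: merge 3 vertices and 3 edges, delete both glued faces → V=33, E=79, F=48.
Check: V − E + F = 33 − 79 + 48 = 2.

79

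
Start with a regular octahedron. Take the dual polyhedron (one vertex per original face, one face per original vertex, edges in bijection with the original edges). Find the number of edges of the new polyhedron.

The base solid has V = 6, E = 12, F = 8.
The dual swaps V and F and preserves E: V′ = F = 8, E′ = E = 12, F′ = V = 6.

12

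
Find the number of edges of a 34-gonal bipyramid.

A bipyramid over an n-gon has 2n triangular faces and n + 2 vertices: V = 34 + 2 = 36, E = 3·34 = 102, F = 2·34 = 68.

102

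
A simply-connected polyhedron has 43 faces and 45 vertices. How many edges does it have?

Here V − E + F = 2.
E = V + F − (2) = 45 + 43 − (2) = 86.

86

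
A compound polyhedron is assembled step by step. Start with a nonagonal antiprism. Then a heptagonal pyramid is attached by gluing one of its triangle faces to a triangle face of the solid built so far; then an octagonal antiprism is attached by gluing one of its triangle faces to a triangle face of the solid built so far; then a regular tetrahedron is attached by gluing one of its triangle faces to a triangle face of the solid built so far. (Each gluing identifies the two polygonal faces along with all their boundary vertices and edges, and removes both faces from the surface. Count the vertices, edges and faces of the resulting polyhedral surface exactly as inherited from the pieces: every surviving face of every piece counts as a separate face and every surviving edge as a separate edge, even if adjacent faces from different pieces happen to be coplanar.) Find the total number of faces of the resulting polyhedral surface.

A nonagonal antiprism: V=18, E=36, F=20.
Attach a heptagonal pyramid (V=8, E=14, F=8) along a 3-gon: merge 3 vertices and 3 edges, delete both glued faces → V=23, E=47, F=26.
Attach an octagonal antiprism (V=16, E=32, F=18) along a 3-gon: merge 3 vertices and 3 edges, delete both glued faces → V=36, E=76, F=42.
Attach a regular tetrahedron (V=4, E=6, F=4) along a 3-gon: merge 3 vertices and 3 edges, delete both glued faces → V=37, E=79, F=44.
Check: V − E + F = 37 − 79 + 44 = 2.

44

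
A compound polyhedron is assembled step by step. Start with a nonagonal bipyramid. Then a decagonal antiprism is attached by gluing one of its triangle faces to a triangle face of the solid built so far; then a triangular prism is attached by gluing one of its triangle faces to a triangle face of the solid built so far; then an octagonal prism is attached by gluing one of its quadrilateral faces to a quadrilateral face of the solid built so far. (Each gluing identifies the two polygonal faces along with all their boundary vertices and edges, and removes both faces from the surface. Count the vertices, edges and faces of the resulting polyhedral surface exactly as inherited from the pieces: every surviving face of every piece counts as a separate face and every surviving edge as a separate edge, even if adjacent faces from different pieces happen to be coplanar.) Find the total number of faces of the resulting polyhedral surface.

A nonagonal bipyramid: V=11, E=27, F=18.
Attach a decagonal antiprism (V=20, E=40, F=22) along a 3-gon: merge 3 vertices and 3 edges, delete both glued faces → V=28, E=64, F=38.
Attach a triangular prism (V=6, E=9, F=5) along a 3-gon: merge 3 vertices and 3 edges, delete both glued faces → V=31, E=70, F=41.
Attach an octagonal prism (V=16, E=24, F=10) along a 4-gon: merge 4 vertices and 4 edges, delete both glued faces → V=43, E=90, F=49.
Check: V − E + F = 43 − 90 + 49 = 2.

49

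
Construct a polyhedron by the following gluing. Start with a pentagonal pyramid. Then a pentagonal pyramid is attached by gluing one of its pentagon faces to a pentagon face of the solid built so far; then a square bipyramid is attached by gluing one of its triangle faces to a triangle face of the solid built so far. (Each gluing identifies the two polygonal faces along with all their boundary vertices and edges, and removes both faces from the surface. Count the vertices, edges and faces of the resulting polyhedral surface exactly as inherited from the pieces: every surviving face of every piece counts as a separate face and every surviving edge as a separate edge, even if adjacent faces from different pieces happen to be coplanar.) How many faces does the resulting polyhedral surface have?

16

A pentagonal pyramid: V=6, E=10, F=6.
Attach a pentagonal pyramid (V=6, E=10, F=6) along a 5-gon: merge 5 vertices and 5 edges, delete both glued faces → V=7, E=15, F=10.
Attach a square bipyramid (V=6, E=12, F=8) along a 3-gon: merge 3 vertices and 3 edges, delete both glued faces → V=10, E=24, F=16.
Check: V − E + F = 10 − 24 + 16 = 2.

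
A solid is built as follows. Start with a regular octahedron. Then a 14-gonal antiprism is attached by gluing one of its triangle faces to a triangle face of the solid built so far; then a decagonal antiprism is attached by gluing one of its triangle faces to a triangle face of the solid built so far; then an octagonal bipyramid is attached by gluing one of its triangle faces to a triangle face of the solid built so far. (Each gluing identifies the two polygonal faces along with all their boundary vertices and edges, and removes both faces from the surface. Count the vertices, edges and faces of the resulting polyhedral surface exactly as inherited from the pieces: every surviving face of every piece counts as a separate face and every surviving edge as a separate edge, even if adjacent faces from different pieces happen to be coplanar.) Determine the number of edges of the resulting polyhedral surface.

123

A regular octahedron: V=6, E=12, F=8.
Attach a 14-gonal antiprism (V=28, E=56, F=30) along a 3-gon: merge 3 vertices and 3 edges, delete both glued faces → V=31, E=65, F=36.
Attach a decagonal antiprism (V=20, E=40, F=22) along a 3-gon: merge 3 vertices and 3 edges, delete both glued faces → V=48, E=102, F=56.
Attach an octagonal bipyramid (V=10, E=24, F=16) along a 3-gon: merge 3 vertices and 3 edges, delete both glued faces → V=55, E=123, F=70.
Check: V − E + F = 55 − 123 + 70 = 2.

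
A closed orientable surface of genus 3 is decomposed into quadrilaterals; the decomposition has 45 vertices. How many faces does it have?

χ = 2 − 2·3 = -4, and every face is a square so 4F = 2E.
V − E + F = -4 with E = 4F/2 gives 45 − (4/2 − 1)·F = -4, so F = 49 and E = 98.

49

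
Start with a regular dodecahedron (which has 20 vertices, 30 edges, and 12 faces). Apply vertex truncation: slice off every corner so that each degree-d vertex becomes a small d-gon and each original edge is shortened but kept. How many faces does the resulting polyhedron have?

32

Truncation replaces each original edge-end by a new vertex, so V′ = 2E = 60.
Each original edge survives, and each old vertex of degree d contributes d new edges; summing degrees gives Σd = 2E, so E′ = E + 2E = 3E = 90.
Each original face survives and each original vertex becomes one new face: F′ = F + V = 32.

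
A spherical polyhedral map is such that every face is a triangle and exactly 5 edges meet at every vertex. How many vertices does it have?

12

Each face has 3 edges and each edge borders two faces, so 2E = 3F.
Each vertex has degree 5, so 5V = 2E and hence V = 3F/5.
Euler: V − E + F = 2 ⇒ (3F/5) − (3F/2) + F = 2.
Multiply by 10: (6 − 15 + 10)F = 20, i.e. 1F = 20.
So F = 20, E = 3·20/2 = 30, V = 3·20/5 = 12.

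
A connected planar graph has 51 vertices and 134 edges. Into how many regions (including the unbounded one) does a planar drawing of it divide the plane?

85

Euler's formula for a connected plane graph: V − E + F = 2, so F = 2 − 51 + 134 = 85.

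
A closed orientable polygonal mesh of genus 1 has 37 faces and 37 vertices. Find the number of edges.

74

For a closed orientable surface of genus 1, χ = 2 − 2·1 = 0.
E = V + F − (0) = 37 + 37 − (0) = 74.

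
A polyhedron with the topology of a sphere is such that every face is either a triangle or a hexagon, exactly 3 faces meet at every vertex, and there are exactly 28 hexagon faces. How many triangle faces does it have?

4

Let x be the number of triangles; then F = 28 + x.
Edge–face incidences: 2E = 6·28 + 3·x = 168 + 3x.
Every vertex has degree 3, so 3V = 2E.
Euler: V − E + F = 2 ⇒ (2E)/3 − E + (28 + x) = 2.
Multiply by 6: 2·(2E) − 3·(2E) + 6·(28 + x) = 12, i.e. 168 + 6x − (168 + 3x) = 12.
Collecting terms: 3x = 12, so x = 4.
Then 2E = 168 + 3·4 = 180, so E = 90, V = 2E/3 = 60, F = 28 + 4 = 32.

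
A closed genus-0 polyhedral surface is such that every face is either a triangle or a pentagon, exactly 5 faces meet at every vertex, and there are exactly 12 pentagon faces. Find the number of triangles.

80

Let x be the number of triangles; then F = 12 + x.
Edge–face incidences: 2E = 5·12 + 3·x = 60 + 3x.
Every vertex has degree 5, so 5V = 2E.
Euler: V − E + F = 2 ⇒ (2E)/5 − E + (12 + x) = 2.
Multiply by 10: 2·(2E) − 5·(2E) + 10·(12 + x) = 20, i.e. 120 + 10x − 3·(60 + 3x) = 20.
Collecting terms: x − 60 = 20, so x = 80.
Then 2E = 60 + 3·80 = 300, so E = 150, V = 2E/5 = 60, F = 12 + 80 = 92.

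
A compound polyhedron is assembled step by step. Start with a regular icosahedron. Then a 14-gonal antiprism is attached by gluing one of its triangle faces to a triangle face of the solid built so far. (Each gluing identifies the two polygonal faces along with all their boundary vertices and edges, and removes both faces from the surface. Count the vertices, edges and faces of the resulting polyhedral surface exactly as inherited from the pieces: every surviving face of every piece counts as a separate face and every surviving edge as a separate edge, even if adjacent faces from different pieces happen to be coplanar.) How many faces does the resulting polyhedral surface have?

48

A regular icosahedron: V=12, E=30, F=20.
Attach a 14-gonal antiprism (V=28, E=56, F=30) along a 3-gon: merge 3 vertices and 3 edges, delete both glued faces → V=37, E=83, F=48.
Check: V − E + F = 37 − 83 + 48 = 2.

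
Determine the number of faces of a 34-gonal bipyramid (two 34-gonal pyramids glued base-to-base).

68

A bipyramid over an n-gon has 2n triangular faces and n + 2 vertices: V = 34 + 2 = 36, E = 3·34 = 102, F = 2·34 = 68.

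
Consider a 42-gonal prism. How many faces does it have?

A prism on an n-gon has two n-gon bases and n rectangular sides: V = 2·42 = 84, E = 3·42 = 126, F = 42 + 2 = 44.

44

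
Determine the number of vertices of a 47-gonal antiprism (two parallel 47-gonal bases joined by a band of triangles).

An antiprism on an n-gon has two n-gon caps and 2n triangles: V = 2·47 = 94, E = 4·47 = 188, F = 2·47 + 2 = 96.
Check: V − E + F = 94 − 188 + 96 = 2.

94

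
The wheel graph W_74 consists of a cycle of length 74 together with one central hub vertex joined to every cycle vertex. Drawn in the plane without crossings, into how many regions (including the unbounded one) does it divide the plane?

W_74 has V = 74 + 1 = 75 vertices and E = 2·74 = 148 edges.
By Euler's formula F = 2 − V + E = 2 − 75 + 148 = 75.

75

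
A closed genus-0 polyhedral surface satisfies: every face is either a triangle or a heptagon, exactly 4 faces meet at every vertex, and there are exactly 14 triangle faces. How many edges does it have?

28

Let x be the number of heptagons; then F = 14 + x.
Edge–face incidences: 2E = 3·14 + 7·x = 42 + 7x.
Every vertex has degree 4, so 4V = 2E.
Euler: V − E + F = 2 ⇒ (2E)/4 − E + (14 + x) = 2.
Multiply by 8: 2·(2E) − 4·(2E) + 8·(14 + x) = 16, i.e. 112 + 8x − 2·(42 + 7x) = 16.
Collecting terms: −6x + 28 = 16, so −6x = −12, so x = 2.
Then 2E = 42 + 7·2 = 56, so E = 28, V = 2E/4 = 14, F = 14 + 2 = 16.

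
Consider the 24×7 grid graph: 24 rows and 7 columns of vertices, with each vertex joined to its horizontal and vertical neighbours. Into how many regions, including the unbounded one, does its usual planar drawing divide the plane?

139

The grid has V = 24·7 = 168 vertices and E = 24·6 + 7·23 = 305 edges.
F = 2 − V + E = 2 − 168 + 305 = 139.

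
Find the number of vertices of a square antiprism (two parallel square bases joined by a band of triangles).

8

An antiprism on an n-gon has two n-gon caps and 2n triangles: V = 2·4 = 8, E = 4·4 = 16, F = 2·4 + 2 = 10.
Check: V − E + F = 8 − 16 + 10 = 2.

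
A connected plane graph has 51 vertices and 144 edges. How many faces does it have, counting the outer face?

95

Euler's formula for a connected plane graph: V − E + F = 2, so F = 2 − 51 + 144 = 95.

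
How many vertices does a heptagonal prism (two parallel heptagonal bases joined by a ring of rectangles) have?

14

A prism on an n-gon has two n-gon bases and n rectangular sides: V = 2·7 = 14, E = 3·7 = 21, F = 7 + 2 = 9.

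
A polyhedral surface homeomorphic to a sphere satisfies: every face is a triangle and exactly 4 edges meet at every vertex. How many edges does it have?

12

Each face has 3 edges and each edge borders two faces, so 2E = 3F.
Each vertex has degree 4, so 4V = 2E and hence V = 3F/4.
Euler: V − E + F = 2 ⇒ (3F/4) − (3F/2) + F = 2.
Multiply by 8: (6 − 12 + 8)F = 16, i.e. 2F = 16.
So F = 8, E = 3·8/2 = 12, V = 3·8/4 = 6.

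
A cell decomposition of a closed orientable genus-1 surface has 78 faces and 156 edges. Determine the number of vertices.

78

For a closed orientable surface of genus 1, χ = 2 − 2·1 = 0.
V = 0 + E − F = 0 + 156 − 78 = 78.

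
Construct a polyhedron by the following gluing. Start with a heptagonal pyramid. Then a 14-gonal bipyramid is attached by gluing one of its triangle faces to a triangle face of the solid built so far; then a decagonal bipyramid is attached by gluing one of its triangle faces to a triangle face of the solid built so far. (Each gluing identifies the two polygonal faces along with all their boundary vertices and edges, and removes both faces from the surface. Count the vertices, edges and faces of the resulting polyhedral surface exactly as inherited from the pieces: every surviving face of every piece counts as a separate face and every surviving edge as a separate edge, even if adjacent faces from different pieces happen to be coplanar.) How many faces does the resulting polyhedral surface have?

A heptagonal pyramid: V=8, E=14, F=8.
Attach a 14-gonal bipyramid (V=16, E=42, F=28) along a 3-gon: merge 3 vertices and 3 edges, delete both glued faces → V=21, E=53, F=34.
Attach a decagonal bipyramid (V=12, E=30, F=20) along a 3-gon: merge 3 vertices and 3 edges, delete both glued faces → V=30, E=80, F=52.
Check: V − E + F = 30 − 80 + 52 = 2.

52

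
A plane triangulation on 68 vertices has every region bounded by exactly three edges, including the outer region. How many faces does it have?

In a plane triangulation 3F = 2E and V − E + F = 2, so F = 2V − 4 = 2·68 − 4 = 132.

132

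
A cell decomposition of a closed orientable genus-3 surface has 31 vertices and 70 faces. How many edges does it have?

For a closed orientable surface of genus 3, χ = 2 − 2·3 = -4.
E = V + F − (-4) = 31 + 70 − (-4) = 105.

105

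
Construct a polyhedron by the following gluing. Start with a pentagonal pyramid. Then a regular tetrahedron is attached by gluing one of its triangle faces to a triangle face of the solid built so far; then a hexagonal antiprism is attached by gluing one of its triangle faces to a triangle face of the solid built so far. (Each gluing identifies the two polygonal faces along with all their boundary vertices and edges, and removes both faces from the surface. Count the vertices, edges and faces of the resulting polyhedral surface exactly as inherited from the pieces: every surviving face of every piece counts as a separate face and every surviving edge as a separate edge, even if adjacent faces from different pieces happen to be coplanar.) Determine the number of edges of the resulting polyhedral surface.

A pentagonal pyramid: V=6, E=10, F=6.
Attach a regular tetrahedron (V=4, E=6, F=4) along a 3-gon: merge 3 vertices and 3 edges, delete both glued faces → V=7, E=13, F=8.
Attach a hexagonal antiprism (V=12, E=24, F=14) along a 3-gon: merge 3 vertices and 3 edges, delete both glued faces → V=16, E=34, F=20.
Check: V − E + F = 16 − 34 + 20 = 2.

34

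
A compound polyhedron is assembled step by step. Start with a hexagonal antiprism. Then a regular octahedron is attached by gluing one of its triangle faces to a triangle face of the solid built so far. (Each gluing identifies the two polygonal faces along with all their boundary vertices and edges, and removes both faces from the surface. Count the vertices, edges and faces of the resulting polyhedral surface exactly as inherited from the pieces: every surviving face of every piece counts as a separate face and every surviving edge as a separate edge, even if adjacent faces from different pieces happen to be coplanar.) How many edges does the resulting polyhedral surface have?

33

A hexagonal antiprism: V=12, E=24, F=14.
Attach a regular octahedron (V=6, E=12, F=8) along a 3-gon: merge 3 vertices and 3 edges, delete both glued faces → V=15, E=33, F=20.
Check: V − E + F = 15 − 33 + 20 = 2.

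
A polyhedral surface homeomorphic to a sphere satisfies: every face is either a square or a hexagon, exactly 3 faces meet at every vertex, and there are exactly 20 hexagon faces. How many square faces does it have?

Let x be the number of squares; then F = 20 + x.
Edge–face incidences: 2E = 6·20 + 4·x = 120 + 4x.
Every vertex has degree 3, so 3V = 2E.
Euler: V − E + F = 2 ⇒ (2E)/3 − E + (20 + x) = 2.
Multiply by 6: 2·(2E) − 3·(2E) + 6·(20 + x) = 12, i.e. 120 + 6x − (120 + 4x) = 12.
Collecting terms: 2x = 12, so x = 6.
Then 2E = 120 + 4·6 = 144, so E = 72, V = 2E/3 = 48, F = 20 + 6 = 26.

6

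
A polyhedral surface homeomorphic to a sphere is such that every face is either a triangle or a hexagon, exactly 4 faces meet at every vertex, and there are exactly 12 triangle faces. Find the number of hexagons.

Let x be the number of hexagons; then F = 12 + x.
Edge–face incidences: 2E = 3·12 + 6·x = 36 + 6x.
Every vertex has degree 4, so 4V = 2E.
Euler: V − E + F = 2 ⇒ (2E)/4 − E + (12 + x) = 2.
Multiply by 8: 2·(2E) − 4·(2E) + 8·(12 + x) = 16, i.e. 96 + 8x − 2·(36 + 6x) = 16.
Collecting terms: −4x + 24 = 16, so −4x = −8, so x = 2.
Then 2E = 36 + 6·2 = 48, so E = 24, V = 2E/4 = 12, F = 12 + 2 = 14.

2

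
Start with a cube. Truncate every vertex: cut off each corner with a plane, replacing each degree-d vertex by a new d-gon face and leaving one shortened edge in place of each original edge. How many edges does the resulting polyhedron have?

The base solid has V = 8, E = 12, F = 6.
Truncation replaces each original edge-end by a new vertex, so V′ = 2E = 24.
Each original edge survives, and each old vertex of degree d contributes d new edges; summing degrees gives Σd = 2E, so E′ = E + 2E = 3E = 36.
Each original face survives and each original vertex becomes one new face: F′ = F + V = 14.

36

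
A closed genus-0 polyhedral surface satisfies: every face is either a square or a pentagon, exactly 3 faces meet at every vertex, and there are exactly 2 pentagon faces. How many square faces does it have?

5

Let x be the number of squares; then F = 2 + x.
Edge–face incidences: 2E = 5·2 + 4·x = 10 + 4x.
Every vertex has degree 3, so 3V = 2E.
Euler: V − E + F = 2 ⇒ (2E)/3 − E + (2 + x) = 2.
Multiply by 6: 2·(2E) − 3·(2E) + 6·(2 + x) = 12, i.e. 12 + 6x − (10 + 4x) = 12.
Collecting terms: 2x + 2 = 12, so 2x = 10, so x = 5.
Then 2E = 10 + 4·5 = 30, so E = 15, V = 2E/3 = 10, F = 2 + 5 = 7.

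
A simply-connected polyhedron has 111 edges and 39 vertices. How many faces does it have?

Here V − E + F = 2.
F = 2 − V + E = 2 − 39 + 111 = 74.

74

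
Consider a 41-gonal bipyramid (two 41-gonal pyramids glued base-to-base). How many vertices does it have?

A bipyramid over an n-gon has 2n triangular faces and n + 2 vertices: V = 41 + 2 = 43, E = 3·41 = 123, F = 2·41 = 82.

43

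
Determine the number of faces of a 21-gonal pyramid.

22

A pyramid on an n-gon base has one n-gon and n triangles: V = 21 + 1 = 22, E = 2·21 = 42, F = 21 + 1 = 22.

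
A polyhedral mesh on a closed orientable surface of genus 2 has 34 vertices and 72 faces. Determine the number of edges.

108

For a closed orientable surface of genus 2, χ = 2 − 2·2 = -2.
E = V + F − (-2) = 34 + 72 − (-2) = 108.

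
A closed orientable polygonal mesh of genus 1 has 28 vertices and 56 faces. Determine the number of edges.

84

For a closed orientable surface of genus 1, χ = 2 − 2·1 = 0.
E = V + F − (0) = 28 + 56 − (0) = 84.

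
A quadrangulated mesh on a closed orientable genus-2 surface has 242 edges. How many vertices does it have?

119

χ = 2 − 2·2 = -2, and every face is a square so 4F = 2E.
F = 2E/4 = 121. Then V = -2 + E − F = -2 + 242 − 121 = 119.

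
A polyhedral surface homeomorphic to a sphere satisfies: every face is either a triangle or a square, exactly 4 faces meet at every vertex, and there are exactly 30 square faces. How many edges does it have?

Let x be the number of triangles; then F = 30 + x.
Edge–face incidences: 2E = 4·30 + 3·x = 120 + 3x.
Every vertex has degree 4, so 4V = 2E.
Euler: V − E + F = 2 ⇒ (2E)/4 − E + (30 + x) = 2.
Multiply by 8: 2·(2E) − 4·(2E) + 8·(30 + x) = 16, i.e. 240 + 8x − 2·(120 + 3x) = 16.
Collecting terms: 2x = 16, so x = 8.
Then 2E = 120 + 3·8 = 144, so E = 72, V = 2E/4 = 36, F = 30 + 8 = 38.

72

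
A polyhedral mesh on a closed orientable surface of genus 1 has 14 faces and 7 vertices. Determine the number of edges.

For a closed orientable surface of genus 1, χ = 2 − 2·1 = 0.
E = V + F − (0) = 7 + 14 − (0) = 21.

21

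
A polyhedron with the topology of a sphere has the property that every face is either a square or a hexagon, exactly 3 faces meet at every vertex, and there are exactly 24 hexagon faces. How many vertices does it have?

56

Let x be the number of squares; then F = 24 + x.
Edge–face incidences: 2E = 6·24 + 4·x = 144 + 4x.
Every vertex has degree 3, so 3V = 2E.
Euler: V − E + F = 2 ⇒ (2E)/3 − E + (24 + x) = 2.
Multiply by 6: 2·(2E) − 3·(2E) + 6·(24 + x) = 12, i.e. 144 + 6x − (144 + 4x) = 12.
Collecting terms: 2x = 12, so x = 6.
Then 2E = 144 + 4·6 = 168, so E = 84, V = 2E/3 = 56, F = 24 + 6 = 30.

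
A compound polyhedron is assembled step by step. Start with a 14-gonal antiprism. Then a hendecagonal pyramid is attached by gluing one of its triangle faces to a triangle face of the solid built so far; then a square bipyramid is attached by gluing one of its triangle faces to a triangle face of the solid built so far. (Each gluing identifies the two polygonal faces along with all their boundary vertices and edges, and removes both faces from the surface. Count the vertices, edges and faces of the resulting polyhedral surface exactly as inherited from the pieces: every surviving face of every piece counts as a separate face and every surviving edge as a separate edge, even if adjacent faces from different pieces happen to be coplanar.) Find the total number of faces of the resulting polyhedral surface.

A 14-gonal antiprism: V=28, E=56, F=30.
Attach a hendecagonal pyramid (V=12, E=22, F=12) along a 3-gon: merge 3 vertices and 3 edges, delete both glued faces → V=37, E=75, F=40.
Attach a square bipyramid (V=6, E=12, F=8) along a 3-gon: merge 3 vertices and 3 edges, delete both glued faces → V=40, E=84, F=46.
Check: V − E + F = 40 − 84 + 46 = 2.

46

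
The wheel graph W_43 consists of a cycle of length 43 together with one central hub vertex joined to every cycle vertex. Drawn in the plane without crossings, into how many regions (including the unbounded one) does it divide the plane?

W_43 has V = 43 + 1 = 44 vertices and E = 2·43 = 86 edges.
By Euler's formula F = 2 − V + E = 2 − 44 + 86 = 44.

44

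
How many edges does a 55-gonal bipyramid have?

A bipyramid over an n-gon has 2n triangular faces and n + 2 vertices: V = 55 + 2 = 57, E = 3·55 = 165, F = 2·55 = 110.

165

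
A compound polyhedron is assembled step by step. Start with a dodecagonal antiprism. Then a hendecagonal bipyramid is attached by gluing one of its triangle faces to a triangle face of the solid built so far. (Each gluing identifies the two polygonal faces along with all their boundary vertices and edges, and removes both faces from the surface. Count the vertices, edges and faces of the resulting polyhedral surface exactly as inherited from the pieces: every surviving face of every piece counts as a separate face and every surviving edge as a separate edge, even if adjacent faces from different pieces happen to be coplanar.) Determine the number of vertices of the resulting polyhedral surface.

A dodecagonal antiprism: V=24, E=48, F=26.
Attach a hendecagonal bipyramid (V=13, E=33, F=22) along a 3-gon: merge 3 vertices and 3 edges, delete both glued faces → V=34, E=78, F=46.
Check: V − E + F = 34 − 78 + 46 = 2.

34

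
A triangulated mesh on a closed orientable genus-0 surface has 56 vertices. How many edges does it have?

162

χ = 2 − 2·0 = 2, and every face is a triangle so 3F = 2E.
V − E + F = 2 with E = 3F/2 gives 56 − (3/2 − 1)·F = 2, so F = 108 and E = 162.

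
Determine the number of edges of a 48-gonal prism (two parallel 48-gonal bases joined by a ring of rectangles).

A prism on an n-gon has two n-gon bases and n rectangular sides: V = 2·48 = 96, E = 3·48 = 144, F = 48 + 2 = 50.

144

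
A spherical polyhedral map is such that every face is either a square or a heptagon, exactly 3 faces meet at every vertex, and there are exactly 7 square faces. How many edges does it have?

21

Let x be the number of heptagons; then F = 7 + x.
Edge–face incidences: 2E = 4·7 + 7·x = 28 + 7x.
Every vertex has degree 3, so 3V = 2E.
Euler: V − E + F = 2 ⇒ (2E)/3 − E + (7 + x) = 2.
Multiply by 6: 2·(2E) − 3·(2E) + 6·(7 + x) = 12, i.e. 42 + 6x − (28 + 7x) = 12.
Collecting terms: −x + 14 = 12, so −x = −2, so x = 2.
Then 2E = 28 + 7·2 = 42, so E = 21, V = 2E/3 = 14, F = 7 + 2 = 9.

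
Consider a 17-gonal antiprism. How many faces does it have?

36

An antiprism on an n-gon has two n-gon caps and 2n triangles: V = 2·17 = 34, E = 4·17 = 68, F = 2·17 + 2 = 36.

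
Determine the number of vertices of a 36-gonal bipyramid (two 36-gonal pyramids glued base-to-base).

38

A bipyramid over an n-gon has 2n triangular faces and n + 2 vertices: V = 36 + 2 = 38, E = 3·36 = 108, F = 2·36 = 72.
Check: V − E + F = 38 − 108 + 72 = 2.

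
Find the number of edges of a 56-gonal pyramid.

A pyramid on an n-gon base has one n-gon and n triangles: V = 56 + 1 = 57, E = 2·56 = 112, F = 56 + 1 = 57.

112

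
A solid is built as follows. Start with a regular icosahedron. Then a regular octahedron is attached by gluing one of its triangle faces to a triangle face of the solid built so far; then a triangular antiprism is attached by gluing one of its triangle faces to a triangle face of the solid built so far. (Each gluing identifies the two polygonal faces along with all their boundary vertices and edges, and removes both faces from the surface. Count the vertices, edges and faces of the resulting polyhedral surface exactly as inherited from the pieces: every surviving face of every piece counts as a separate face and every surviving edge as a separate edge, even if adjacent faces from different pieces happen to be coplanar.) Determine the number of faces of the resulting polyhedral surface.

A regular icosahedron: V=12, E=30, F=20.
Attach a regular octahedron (V=6, E=12, F=8) along a 3-gon: merge 3 vertices and 3 edges, delete both glued faces → V=15, E=39, F=26.
Attach a triangular antiprism (V=6, E=12, F=8) along a 3-gon: merge 3 vertices and 3 edges, delete both glued faces → V=18, E=48, F=32.
Check: V − E + F = 18 − 48 + 32 = 2.

32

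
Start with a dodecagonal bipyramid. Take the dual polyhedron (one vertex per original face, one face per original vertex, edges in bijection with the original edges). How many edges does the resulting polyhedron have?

The base solid has V = 14, E = 36, F = 24.
The dual swaps V and F and preserves E: V′ = F = 24, E′ = E = 36, F′ = V = 14.

36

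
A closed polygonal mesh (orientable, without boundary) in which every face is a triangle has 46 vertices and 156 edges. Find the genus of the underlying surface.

4

Every face is a triangle and each edge borders two faces, so 3F = 2·156, giving F = 104.
χ = V − E + F = 46 − 156 + 104 = -6.
For a closed orientable surface χ = 2 − 2g, so g = (2 − (-6))/2 = 4.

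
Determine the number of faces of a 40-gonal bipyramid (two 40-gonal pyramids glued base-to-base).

A bipyramid over an n-gon has 2n triangular faces and n + 2 vertices: V = 40 + 2 = 42, E = 3·40 = 120, F = 2·40 = 80.

80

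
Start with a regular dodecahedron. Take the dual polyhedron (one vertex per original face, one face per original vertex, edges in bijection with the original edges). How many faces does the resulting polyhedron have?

20

The base solid has V = 20, E = 30, F = 12.
The dual swaps V and F and preserves E: V′ = F = 12, E′ = E = 30, F′ = V = 20.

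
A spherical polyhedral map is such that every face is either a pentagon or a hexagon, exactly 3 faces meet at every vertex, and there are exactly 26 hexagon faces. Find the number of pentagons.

12

Let x be the number of pentagons; then F = 26 + x.
Edge–face incidences: 2E = 6·26 + 5·x = 156 + 5x.
Every vertex has degree 3, so 3V = 2E.
Euler: V − E + F = 2 ⇒ (2E)/3 − E + (26 + x) = 2.
Multiply by 6: 2·(2E) − 3·(2E) + 6·(26 + x) = 12, i.e. 156 + 6x − (156 + 5x) = 12.
Collecting terms: x = 12.
Then 2E = 156 + 5·12 = 216, so E = 108, V = 2E/3 = 72, F = 26 + 12 = 38.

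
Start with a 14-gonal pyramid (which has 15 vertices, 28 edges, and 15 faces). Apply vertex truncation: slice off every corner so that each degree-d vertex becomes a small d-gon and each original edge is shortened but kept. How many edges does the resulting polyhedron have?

84

Truncation replaces each original edge-end by a new vertex, so V′ = 2E = 56.
Each original edge survives, and each old vertex of degree d contributes d new edges; summing degrees gives Σd = 2E, so E′ = E + 2E = 3E = 84.
Each original face survives and each original vertex becomes one new face: F′ = F + V = 30.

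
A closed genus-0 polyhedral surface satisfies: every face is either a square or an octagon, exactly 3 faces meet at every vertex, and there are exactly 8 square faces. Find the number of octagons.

2

Let x be the number of octagons; then F = 8 + x.
Edge–face incidences: 2E = 4·8 + 8·x = 32 + 8x.
Every vertex has degree 3, so 3V = 2E.
Euler: V − E + F = 2 ⇒ (2E)/3 − E + (8 + x) = 2.
Multiply by 6: 2·(2E) − 3·(2E) + 6·(8 + x) = 12, i.e. 48 + 6x − (32 + 8x) = 12.
Collecting terms: −2x + 16 = 12, so −2x = −4, so x = 2.
Then 2E = 32 + 8·2 = 48, so E = 24, V = 2E/3 = 16, F = 8 + 2 = 10.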